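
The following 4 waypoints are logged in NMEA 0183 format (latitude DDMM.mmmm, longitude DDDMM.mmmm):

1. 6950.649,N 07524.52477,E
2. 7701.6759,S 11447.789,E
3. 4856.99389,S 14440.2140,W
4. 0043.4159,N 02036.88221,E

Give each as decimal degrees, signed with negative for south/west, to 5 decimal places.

1. 69.84415, 75.40875
2. -77.02793, 114.79648
3. -48.94990, -144.67023
4. 0.72360, 20.61470

Point 1:
  φ: degrees = first 2 digits = 69, minutes = 50.649; 69 + 50.649/60 = 69.844150
  N ⇒ keep positive
  λ: degrees = first 3 digits = 75, minutes = 24.52477; 75 + 24.52477/60 = 75.408746
  E → positive
Point 2:
  Lat: degrees = first 2 digits = 77, minutes = 1.6759; 77 + 1.6759/60 = 77.027932
  S → negative
  Longitude: split at 3 digits → 114° and 47.789′; 114 + 47.789/60 = 114.796483
  E ⇒ keep positive
Point 3:
  φ: degrees = first 2 digits = 48, minutes = 56.99389; 48 + 56.99389/60 = 48.949898
  hemisphere S, so the sign is −
  Lon: split at 3 digits → 144° and 40.214′; 144 + 40.214/60 = 144.670233
  W → negative
Point 4:
  Lat: degrees = first 2 digits = 0, minutes = 43.4159; 0 + 43.4159/60 = 0.723598
  N ⇒ keep positive
  λ: split at 3 digits → 020° and 36.88221′; 20 + 36.88221/60 = 20.614704
  E → positive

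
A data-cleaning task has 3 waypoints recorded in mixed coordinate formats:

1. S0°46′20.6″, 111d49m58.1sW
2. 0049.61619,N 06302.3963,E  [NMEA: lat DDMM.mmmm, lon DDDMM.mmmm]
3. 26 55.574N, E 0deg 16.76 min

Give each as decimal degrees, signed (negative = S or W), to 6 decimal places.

1. -0.772389, -111.832806
2. 0.826937, 63.039938
3. 26.926233, 0.279333

Point 1:
  Latitude: 46′ + 20.6″ = 46.34333′; 0 + 46.34333/60 = 0.7723889
  hemisphere S, so the sign is −
  Longitude: 49′ + 58.1″ = 49.96833′; 111 + 49.96833/60 = 111.8328056
  hemisphere W, so the sign is −
Point 2:
  φ: degrees = first 2 digits = 0, minutes = 49.61619; 0 + 49.61619/60 = 0.8269365
  N → positive
  Longitude: split at 3 digits → 063° and 2.3963′; 63 + 2.3963/60 = 63.0399383
  E → positive
Point 3:
  Lat: 26 + 55.574/60 = 26.9262333
  N → positive
  Longitude: 0 + 16.76/60 = 0.2793333
  E → positive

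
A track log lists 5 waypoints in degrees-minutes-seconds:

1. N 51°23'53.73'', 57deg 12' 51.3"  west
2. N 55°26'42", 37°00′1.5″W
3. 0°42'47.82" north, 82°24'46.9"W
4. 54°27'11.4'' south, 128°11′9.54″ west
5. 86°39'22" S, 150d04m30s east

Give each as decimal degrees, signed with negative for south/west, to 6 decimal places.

Point 1:
  φ: 51° + 23/60 + 53.73/3600 = 51 + 0.383333 + 0.014925 = 51.3982583
  N ⇒ keep positive
  Longitude: 57° + 12/60 + 51.3/3600 = 57 + 0.200000 + 0.014250 = 57.2142500
  W ⇒ negate
Point 2:
  Latitude: 55° + 26/60 + 42/3600 = 55 + 0.433333 + 0.011667 = 55.4450000
  N ⇒ keep positive
  λ: 37 + 0/60 + 1.5/3600 = 37.0004167
  W → negative
Point 3:
  Lat: 0° + 42/60 + 47.82/3600 = 0 + 0.700000 + 0.013283 = 0.7132833
  N ⇒ keep positive
  λ: 82 + 24/60 + 46.9/3600 = 82.4130278
  hemisphere W, so the sign is −
Point 4:
  Lat: 54 + 27/60 + 11.4/3600 = 54.4531667
  S ⇒ negate
  λ: 11′ + 9.54″ = 11.15900′; 128 + 11.15900/60 = 128.1859833
  W → negative
Point 5:
  φ: 86 + 39/60 + 22/3600 = 86.6561111
  S → negative
  λ: 4′ + 30″ = 4.50000′; 150 + 4.50000/60 = 150.0750000
  E ⇒ keep positive

1. 51.398258, -57.214250
2. 55.445000, -37.000417
3. 0.713283, -82.413028
4. -54.453167, -128.185983
5. -86.656111, 150.075000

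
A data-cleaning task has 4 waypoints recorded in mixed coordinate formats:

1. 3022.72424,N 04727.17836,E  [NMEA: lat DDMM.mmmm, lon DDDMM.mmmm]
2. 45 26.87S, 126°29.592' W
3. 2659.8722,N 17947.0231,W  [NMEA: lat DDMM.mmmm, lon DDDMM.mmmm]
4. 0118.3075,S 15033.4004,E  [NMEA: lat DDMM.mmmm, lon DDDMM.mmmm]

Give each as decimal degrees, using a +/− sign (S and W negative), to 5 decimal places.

1. 30.37874, 47.45297
2. -45.44783, -126.49320
3. 26.99787, -179.78372
4. -1.30513, 150.55667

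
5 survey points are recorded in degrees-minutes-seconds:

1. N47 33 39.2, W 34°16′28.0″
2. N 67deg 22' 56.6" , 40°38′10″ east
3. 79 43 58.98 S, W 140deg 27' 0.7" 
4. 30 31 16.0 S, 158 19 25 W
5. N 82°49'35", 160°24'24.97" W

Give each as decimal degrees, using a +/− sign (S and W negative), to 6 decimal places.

1. 47.560889, -34.274444
2. 67.382389, 40.636111
3. -79.733050, -140.450194
4. -30.521111, -158.323611
5. 82.826389, -160.406936

Point 1:
  φ: 47 + 33/60 + 39.2/3600 = 47.5608889
  N → positive
  Longitude: 16′ + 28″ = 16.46667′; 34 + 16.46667/60 = 34.2744444
  W → negative
Point 2:
  Lat: 67 + 22/60 + 56.6/3600 = 67.3823889
  N → positive
  Lon: 40 + 38/60 + 10/3600 = 40.6361111
  E ⇒ keep positive
Point 3:
  Latitude: 79° + 43/60 + 58.98/3600 = 79 + 0.716667 + 0.016383 = 79.7330500
  S ⇒ negate
  Lon: 140° + 27/60 + 0.7/3600 = 140 + 0.450000 + 0.000194 = 140.4501944
  W ⇒ negate
Point 4:
  Latitude: 31′ + 16″ = 31.26667′; 30 + 31.26667/60 = 30.5211111
  S ⇒ negate
  λ: 158° + 19/60 + 25/3600 = 158 + 0.316667 + 0.006944 = 158.3236111
  hemisphere W, so the sign is −
Point 5:
  φ: 82° + 49/60 + 35/3600 = 82 + 0.816667 + 0.009722 = 82.8263889
  N ⇒ keep positive
  λ: 160° + 24/60 + 24.97/3600 = 160 + 0.400000 + 0.006936 = 160.4069361
  W ⇒ negate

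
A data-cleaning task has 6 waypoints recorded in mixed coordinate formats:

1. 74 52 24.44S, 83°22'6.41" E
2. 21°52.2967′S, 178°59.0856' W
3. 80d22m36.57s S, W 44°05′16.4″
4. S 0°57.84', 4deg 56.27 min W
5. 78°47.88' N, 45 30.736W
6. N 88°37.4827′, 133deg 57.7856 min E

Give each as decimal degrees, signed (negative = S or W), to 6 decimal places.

1. -74.873456, 83.368447
2. -21.871612, -178.984760
3. -80.376825, -44.087889
4. -0.964000, -4.937833
5. 78.798000, -45.512267
6. 88.624712, 133.963093

Point 1:
  φ: 74° + 52/60 + 24.44/3600 = 74 + 0.866667 + 0.006789 = 74.8734556
  hemisphere S, so the sign is −
  Longitude: 83° + 22/60 + 6.41/3600 = 83 + 0.366667 + 0.001781 = 83.3684472
  E ⇒ keep positive
Point 2:
  Lat: 21 + 52.2967/60 = 21.8716117
  S → negative
  Longitude: 59.0856′ = 0.984760°; total 178.9847600
  hemisphere W, so the sign is −
Point 3:
  φ: 80° + 22/60 + 36.57/3600 = 80 + 0.366667 + 0.010158 = 80.3768250
  S → negative
  Longitude: 44° + 5/60 + 16.4/3600 = 44 + 0.083333 + 0.004556 = 44.0878889
  hemisphere W, so the sign is −
Point 4:
  Latitude: 0 + 57.84/60 = 0.9640000
  S ⇒ negate
  λ: 4 + 56.27/60 = 4.9378333
  hemisphere W, so the sign is −
Point 5:
  Lat: 78 + 47.88/60 = 78.7980000
  N ⇒ keep positive
  Lon: 30.736′ = 0.512267°; total 45.5122667
  hemisphere W, so the sign is −
Point 6:
  Lat: 88 + 37.4827/60 = 88.6247117
  N ⇒ keep positive
  λ: 57.7856′ = 0.963093°; total 133.9630933
  E → positive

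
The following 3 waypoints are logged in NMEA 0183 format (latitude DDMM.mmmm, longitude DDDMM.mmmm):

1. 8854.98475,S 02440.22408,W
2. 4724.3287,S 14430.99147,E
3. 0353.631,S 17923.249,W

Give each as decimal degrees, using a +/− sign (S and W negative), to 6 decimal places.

1. -88.916413, -24.670401
2. -47.405478, 144.516525
3. -3.893850, -179.387483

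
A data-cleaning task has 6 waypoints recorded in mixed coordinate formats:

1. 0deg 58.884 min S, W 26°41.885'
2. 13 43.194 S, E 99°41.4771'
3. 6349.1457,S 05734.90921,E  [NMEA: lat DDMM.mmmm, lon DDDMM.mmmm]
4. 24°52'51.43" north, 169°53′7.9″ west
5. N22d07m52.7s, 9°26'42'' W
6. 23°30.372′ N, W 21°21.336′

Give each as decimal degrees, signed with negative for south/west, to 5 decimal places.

1. -0.98140, -26.69808
2. -13.71990, 99.69129
3. -63.81910, 57.58182
4. 24.88095, -169.88553
5. 22.13131, -9.44500
6. 23.50620, -21.35560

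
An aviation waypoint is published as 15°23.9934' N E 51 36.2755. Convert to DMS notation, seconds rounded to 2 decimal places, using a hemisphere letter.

Lat: fractional minutes 0.99340 × 60 = 59.6040″
Longitude: fractional minutes 0.27550 × 60 = 16.5300″

15°23′59.60″ N, 51°36′16.53″ E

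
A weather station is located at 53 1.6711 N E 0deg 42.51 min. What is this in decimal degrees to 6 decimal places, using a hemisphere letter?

Lat: 53 + 1.6711/60 = 53.0278517
λ: 0 + 42.51/60 = 0.7085000

53.027852° N, 0.708500° E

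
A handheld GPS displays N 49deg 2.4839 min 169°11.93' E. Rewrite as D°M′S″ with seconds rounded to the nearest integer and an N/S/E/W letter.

Lat: 2.48390′ → 2′ and 0.48390 × 60 = 29.03″
Lon: 11.93000′ → 11′ and 0.93000 × 60 = 55.80″

49°02′29″ N, 169°11′56″ E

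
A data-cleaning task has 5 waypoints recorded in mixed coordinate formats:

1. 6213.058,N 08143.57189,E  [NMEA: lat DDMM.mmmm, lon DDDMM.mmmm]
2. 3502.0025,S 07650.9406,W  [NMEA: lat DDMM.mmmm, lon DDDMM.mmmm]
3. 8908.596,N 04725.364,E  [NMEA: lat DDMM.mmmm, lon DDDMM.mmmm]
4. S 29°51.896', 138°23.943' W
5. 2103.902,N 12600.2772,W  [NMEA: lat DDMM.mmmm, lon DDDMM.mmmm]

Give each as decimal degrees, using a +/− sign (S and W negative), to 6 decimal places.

1. 62.217633, 81.726198
2. -35.033375, -76.849010
3. 89.143267, 47.422733
4. -29.864933, -138.399050
5. 21.065033, -126.004620

Point 1:
  Latitude: split at 2 digits → 62° and 13.058′; 62 + 13.058/60 = 62.2176333
  N → positive
  λ: degrees = first 3 digits = 81, minutes = 43.57189; 81 + 43.57189/60 = 81.7261982
  E ⇒ keep positive
Point 2:
  φ: split at 2 digits → 35° and 2.0025′; 35 + 2.0025/60 = 35.0333750
  S → negative
  Lon: split at 3 digits → 076° and 50.9406′; 76 + 50.9406/60 = 76.8490100
  W ⇒ negate
Point 3:
  Latitude: split at 2 digits → 89° and 8.596′; 89 + 8.596/60 = 89.1432667
  N ⇒ keep positive
  λ: split at 3 digits → 047° and 25.364′; 47 + 25.364/60 = 47.4227333
  E ⇒ keep positive
Point 4:
  φ: 51.896′ = 0.864933°; total 29.8649333
  S ⇒ negate
  λ: 23.943′ = 0.399050°; total 138.3990500
  W ⇒ negate
Point 5:
  Latitude: degrees = first 2 digits = 21, minutes = 3.902; 21 + 3.902/60 = 21.0650333
  N ⇒ keep positive
  Lon: split at 3 digits → 126° and 0.2772′; 126 + 0.2772/60 = 126.0046200
  hemisphere W, so the sign is −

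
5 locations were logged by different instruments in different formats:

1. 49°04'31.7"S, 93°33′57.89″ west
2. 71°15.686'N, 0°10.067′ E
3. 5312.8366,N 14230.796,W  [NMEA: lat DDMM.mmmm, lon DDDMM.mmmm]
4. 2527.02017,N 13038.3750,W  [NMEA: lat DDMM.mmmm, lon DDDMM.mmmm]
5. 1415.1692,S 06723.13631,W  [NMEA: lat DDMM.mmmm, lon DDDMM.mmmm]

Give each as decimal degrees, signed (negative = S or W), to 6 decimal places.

1. -49.075472, -93.566081
2. 71.261433, 0.167783
3. 53.213943, -142.513267
4. 25.450336, -130.639583
5. -14.252820, -67.385605

Point 1:
  φ: 49 + 4/60 + 31.7/3600 = 49.0754722
  hemisphere S, so the sign is −
  Lon: 93 + 33/60 + 57.89/3600 = 93.5660806
  W → negative
Point 2:
  Latitude: 71 + 15.686/60 = 71.2614333
  N → positive
  Longitude: 0 + 10.067/60 = 0.1677833
  E ⇒ keep positive
Point 3:
  Latitude: split at 2 digits → 53° and 12.8366′; 53 + 12.8366/60 = 53.2139433
  N ⇒ keep positive
  Longitude: split at 3 digits → 142° and 30.796′; 142 + 30.796/60 = 142.5132667
  W → negative
Point 4:
  Lat: degrees = first 2 digits = 25, minutes = 27.02017; 25 + 27.02017/60 = 25.4503362
  N → positive
  λ: split at 3 digits → 130° and 38.375′; 130 + 38.375/60 = 130.6395833
  hemisphere W, so the sign is −
Point 5:
  Lat: split at 2 digits → 14° and 15.1692′; 14 + 15.1692/60 = 14.2528200
  S → negative
  λ: split at 3 digits → 067° and 23.13631′; 67 + 23.13631/60 = 67.3856052
  W ⇒ negate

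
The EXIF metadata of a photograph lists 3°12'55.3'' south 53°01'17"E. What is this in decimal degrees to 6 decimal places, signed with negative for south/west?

-3.215361, 53.021389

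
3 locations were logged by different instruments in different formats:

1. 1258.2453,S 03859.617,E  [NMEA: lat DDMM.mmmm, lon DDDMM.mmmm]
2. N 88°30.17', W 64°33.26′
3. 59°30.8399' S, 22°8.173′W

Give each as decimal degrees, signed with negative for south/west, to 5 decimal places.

Point 1:
  φ: degrees = first 2 digits = 12, minutes = 58.2453; 12 + 58.2453/60 = 12.970755
  S → negative
  Lon: split at 3 digits → 038° and 59.617′; 38 + 59.617/60 = 38.993617
  E ⇒ keep positive
Point 2:
  Lat: 30.17′ = 0.502833°; total 88.502833
  N ⇒ keep positive
  Longitude: 33.26′ = 0.554333°; total 64.554333
  hemisphere W, so the sign is −
Point 3:
  Latitude: 30.8399′ = 0.513998°; total 59.513998
  hemisphere S, so the sign is −
  Longitude: 22 + 8.173/60 = 22.136217
  W → negative

1. -12.97076, 38.99362
2. 88.50283, -64.55433
3. -59.51400, -22.13622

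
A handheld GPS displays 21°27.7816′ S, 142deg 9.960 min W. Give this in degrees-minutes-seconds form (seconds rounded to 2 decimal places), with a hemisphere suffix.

φ: 27.78160′ → 27′ and 0.78160 × 60 = 46.8960″
λ: fractional minutes 0.96000 × 60 = 57.6000″

21°27′46.90″ S, 142°09′57.60″ W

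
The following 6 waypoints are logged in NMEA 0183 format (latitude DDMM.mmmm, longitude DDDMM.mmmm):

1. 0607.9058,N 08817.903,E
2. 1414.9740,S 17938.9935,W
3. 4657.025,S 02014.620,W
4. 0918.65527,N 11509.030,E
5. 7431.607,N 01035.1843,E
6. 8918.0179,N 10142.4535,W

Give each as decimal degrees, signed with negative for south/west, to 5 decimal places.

Point 1:
  φ: split at 2 digits → 06° and 7.9058′; 6 + 7.9058/60 = 6.131763
  N → positive
  λ: split at 3 digits → 088° and 17.903′; 88 + 17.903/60 = 88.298383
  E → positive
Point 2:
  Latitude: degrees = first 2 digits = 14, minutes = 14.974; 14 + 14.974/60 = 14.249567
  S ⇒ negate
  λ: split at 3 digits → 179° and 38.9935′; 179 + 38.9935/60 = 179.649892
  W → negative
Point 3:
  φ: split at 2 digits → 46° and 57.025′; 46 + 57.025/60 = 46.950417
  hemisphere S, so the sign is −
  λ: degrees = first 3 digits = 20, minutes = 14.62; 20 + 14.62/60 = 20.243667
  W ⇒ negate
Point 4:
  Lat: split at 2 digits → 09° and 18.65527′; 9 + 18.65527/60 = 9.310921
  N → positive
  λ: split at 3 digits → 115° and 9.03′; 115 + 9.03/60 = 115.150500
  E ⇒ keep positive
Point 5:
  φ: degrees = first 2 digits = 74, minutes = 31.607; 74 + 31.607/60 = 74.526783
  N → positive
  λ: degrees = first 3 digits = 10, minutes = 35.1843; 10 + 35.1843/60 = 10.586405
  E → positive
Point 6:
  Latitude: split at 2 digits → 89° and 18.0179′; 89 + 18.0179/60 = 89.300298
  N ⇒ keep positive
  Longitude: split at 3 digits → 101° and 42.4535′; 101 + 42.4535/60 = 101.707558
  W → negative

1. 6.13176, 88.29838
2. -14.24957, -179.64989
3. -46.95042, -20.24367
4. 9.31092, 115.15050
5. 74.52678, 10.58641
6. 89.30030, -101.70756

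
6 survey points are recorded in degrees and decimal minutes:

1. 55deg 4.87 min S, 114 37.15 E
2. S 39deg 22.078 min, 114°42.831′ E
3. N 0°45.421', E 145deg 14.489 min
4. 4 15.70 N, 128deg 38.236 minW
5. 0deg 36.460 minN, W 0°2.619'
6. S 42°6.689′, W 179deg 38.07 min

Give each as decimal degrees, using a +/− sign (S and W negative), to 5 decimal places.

1. -55.08117, 114.61917
2. -39.36797, 114.71385
3. 0.75702, 145.24148
4. 4.26167, -128.63727
5. 0.60767, -0.04365
6. -42.11148, -179.63450

Point 1:
  φ: 55 + 4.87/60 = 55.081167
  hemisphere S, so the sign is −
  λ: 114 + 37.15/60 = 114.619167
  E → positive
Point 2:
  φ: 22.078′ = 0.367967°; total 39.367967
  hemisphere S, so the sign is −
  Longitude: 42.831′ = 0.713850°; total 114.713850
  E ⇒ keep positive
Point 3:
  φ: 45.421′ = 0.757017°; total 0.757017
  N ⇒ keep positive
  Longitude: 145 + 14.489/60 = 145.241483
  E → positive
Point 4:
  Lat: 4 + 15.7/60 = 4.261667
  N ⇒ keep positive
  Longitude: 38.236′ = 0.637267°; total 128.637267
  W → negative
Point 5:
  Lat: 36.46′ = 0.607667°; total 0.607667
  N ⇒ keep positive
  Longitude: 0 + 2.619/60 = 0.043650
  W → negative
Point 6:
  Lat: 42 + 6.689/60 = 42.111483
  S → negative
  λ: 38.07′ = 0.634500°; total 179.634500
  hemisphere W, so the sign is −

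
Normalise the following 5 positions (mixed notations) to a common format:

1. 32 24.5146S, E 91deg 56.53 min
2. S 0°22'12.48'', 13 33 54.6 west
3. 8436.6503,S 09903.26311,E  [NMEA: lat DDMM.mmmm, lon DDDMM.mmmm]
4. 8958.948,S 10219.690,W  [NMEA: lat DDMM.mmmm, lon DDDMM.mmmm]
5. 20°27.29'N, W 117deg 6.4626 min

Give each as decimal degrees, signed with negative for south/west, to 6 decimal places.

Point 1:
  Latitude: 24.5146′ = 0.408577°; total 32.4085767
  S ⇒ negate
  λ: 91 + 56.53/60 = 91.9421667
  E ⇒ keep positive
Point 2:
  Lat: 0 + 22/60 + 12.48/3600 = 0.3701333
  S → negative
  Lon: 13 + 33/60 + 54.6/3600 = 13.5651667
  hemisphere W, so the sign is −
Point 3:
  Lat: degrees = first 2 digits = 84, minutes = 36.6503; 84 + 36.6503/60 = 84.6108383
  S → negative
  Longitude: split at 3 digits → 099° and 3.26311′; 99 + 3.26311/60 = 99.0543852
  E → positive
Point 4:
  Latitude: split at 2 digits → 89° and 58.948′; 89 + 58.948/60 = 89.9824667
  S ⇒ negate
  λ: split at 3 digits → 102° and 19.69′; 102 + 19.69/60 = 102.3281667
  W ⇒ negate
Point 5:
  Latitude: 20 + 27.29/60 = 20.4548333
  N ⇒ keep positive
  Longitude: 6.4626′ = 0.107710°; total 117.1077100
  W ⇒ negate

1. -32.408577, 91.942167
2. -0.370133, -13.565167
3. -84.610838, 99.054385
4. -89.982467, -102.328167
5. 20.454833, -117.107710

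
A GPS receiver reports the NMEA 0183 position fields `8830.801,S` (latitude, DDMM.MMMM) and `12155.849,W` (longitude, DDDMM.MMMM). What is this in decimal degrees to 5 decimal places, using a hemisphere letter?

Latitude: split at 2 digits → 88° and 30.801′; 88 + 30.801/60 = 88.513350
Lon: split at 3 digits → 121° and 55.849′; 121 + 55.849/60 = 121.930817

88.51335° S, 121.93082° W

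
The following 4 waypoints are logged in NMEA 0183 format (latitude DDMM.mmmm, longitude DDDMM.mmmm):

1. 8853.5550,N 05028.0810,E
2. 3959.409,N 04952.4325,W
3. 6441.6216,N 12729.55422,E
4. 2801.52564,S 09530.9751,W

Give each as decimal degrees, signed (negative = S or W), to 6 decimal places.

1. 88.892583, 50.468017
2. 39.990150, -49.873875
3. 64.693693, 127.492570
4. -28.025427, -95.516252

Point 1:
  φ: split at 2 digits → 88° and 53.555′; 88 + 53.555/60 = 88.8925833
  N ⇒ keep positive
  λ: degrees = first 3 digits = 50, minutes = 28.081; 50 + 28.081/60 = 50.4680167
  E ⇒ keep positive
Point 2:
  Latitude: split at 2 digits → 39° and 59.409′; 39 + 59.409/60 = 39.9901500
  N ⇒ keep positive
  Longitude: split at 3 digits → 049° and 52.4325′; 49 + 52.4325/60 = 49.8738750
  W ⇒ negate
Point 3:
  φ: degrees = first 2 digits = 64, minutes = 41.6216; 64 + 41.6216/60 = 64.6936933
  N → positive
  Longitude: split at 3 digits → 127° and 29.55422′; 127 + 29.55422/60 = 127.4925703
  E ⇒ keep positive
Point 4:
  Lat: split at 2 digits → 28° and 1.52564′; 28 + 1.52564/60 = 28.0254273
  S ⇒ negate
  Longitude: degrees = first 3 digits = 95, minutes = 30.9751; 95 + 30.9751/60 = 95.5162517
  W → negative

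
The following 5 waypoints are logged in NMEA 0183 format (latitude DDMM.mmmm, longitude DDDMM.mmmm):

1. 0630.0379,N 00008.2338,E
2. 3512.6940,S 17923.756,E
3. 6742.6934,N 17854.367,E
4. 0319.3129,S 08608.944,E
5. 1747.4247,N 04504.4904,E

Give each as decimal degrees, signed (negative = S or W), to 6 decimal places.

Point 1:
  Lat: degrees = first 2 digits = 6, minutes = 30.0379; 6 + 30.0379/60 = 6.5006317
  N → positive
  Longitude: degrees = first 3 digits = 0, minutes = 8.2338; 0 + 8.2338/60 = 0.1372300
  E → positive
Point 2:
  Lat: split at 2 digits → 35° and 12.694′; 35 + 12.694/60 = 35.2115667
  S ⇒ negate
  Longitude: degrees = first 3 digits = 179, minutes = 23.756; 179 + 23.756/60 = 179.3959333
  E → positive
Point 3:
  Latitude: split at 2 digits → 67° and 42.6934′; 67 + 42.6934/60 = 67.7115567
  N ⇒ keep positive
  Lon: split at 3 digits → 178° and 54.367′; 178 + 54.367/60 = 178.9061167
  E → positive
Point 4:
  Lat: split at 2 digits → 03° and 19.3129′; 3 + 19.3129/60 = 3.3218817
  S → negative
  λ: degrees = first 3 digits = 86, minutes = 8.944; 86 + 8.944/60 = 86.1490667
  E ⇒ keep positive
Point 5:
  Latitude: degrees = first 2 digits = 17, minutes = 47.4247; 17 + 47.4247/60 = 17.7904117
  N ⇒ keep positive
  Lon: split at 3 digits → 045° and 4.4904′; 45 + 4.4904/60 = 45.0748400
  E ⇒ keep positive

1. 6.500632, 0.137230
2. -35.211567, 179.395933
3. 67.711557, 178.906117
4. -3.321882, 86.149067
5. 17.790412, 45.074840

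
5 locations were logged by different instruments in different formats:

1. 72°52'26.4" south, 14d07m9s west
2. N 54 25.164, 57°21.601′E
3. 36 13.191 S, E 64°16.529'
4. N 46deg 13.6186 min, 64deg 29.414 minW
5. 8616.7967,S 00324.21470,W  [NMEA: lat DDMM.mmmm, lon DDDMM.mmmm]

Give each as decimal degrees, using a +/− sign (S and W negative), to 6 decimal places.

Point 1:
  Latitude: 72 + 52/60 + 26.4/3600 = 72.8740000
  hemisphere S, so the sign is −
  Lon: 14° + 7/60 + 9/3600 = 14 + 0.116667 + 0.002500 = 14.1191667
  W → negative
Point 2:
  φ: 25.164′ = 0.419400°; total 54.4194000
  N → positive
  λ: 21.601′ = 0.360017°; total 57.3600167
  E ⇒ keep positive
Point 3:
  φ: 36 + 13.191/60 = 36.2198500
  S ⇒ negate
  λ: 16.529′ = 0.275483°; total 64.2754833
  E ⇒ keep positive
Point 4:
  Latitude: 46 + 13.6186/60 = 46.2269767
  N → positive
  Lon: 64 + 29.414/60 = 64.4902333
  hemisphere W, so the sign is −
Point 5:
  φ: split at 2 digits → 86° and 16.7967′; 86 + 16.7967/60 = 86.2799450
  S ⇒ negate
  Longitude: split at 3 digits → 003° and 24.2147′; 3 + 24.2147/60 = 3.4035783
  hemisphere W, so the sign is −

1. -72.874000, -14.119167
2. 54.419400, 57.360017
3. -36.219850, 64.275483
4. 46.226977, -64.490233
5. -86.279945, -3.403578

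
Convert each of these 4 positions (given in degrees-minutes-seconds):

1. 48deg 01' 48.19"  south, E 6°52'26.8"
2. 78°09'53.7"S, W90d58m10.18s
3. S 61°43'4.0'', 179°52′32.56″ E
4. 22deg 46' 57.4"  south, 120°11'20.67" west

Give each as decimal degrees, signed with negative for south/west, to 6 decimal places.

Point 1:
  Lat: 48° + 1/60 + 48.19/3600 = 48 + 0.016667 + 0.013386 = 48.0300528
  hemisphere S, so the sign is −
  λ: 52′ + 26.8″ = 52.44667′; 6 + 52.44667/60 = 6.8741111
  E → positive
Point 2:
  Latitude: 78° + 9/60 + 53.7/3600 = 78 + 0.150000 + 0.014917 = 78.1649167
  S → negative
  Longitude: 90 + 58/60 + 10.18/3600 = 90.9694944
  hemisphere W, so the sign is −
Point 3:
  Lat: 43′ + 4″ = 43.06667′; 61 + 43.06667/60 = 61.7177778
  S → negative
  Lon: 179° + 52/60 + 32.56/3600 = 179 + 0.866667 + 0.009044 = 179.8757111
  E ⇒ keep positive
Point 4:
  φ: 46′ + 57.4″ = 46.95667′; 22 + 46.95667/60 = 22.7826111
  hemisphere S, so the sign is −
  Lon: 120° + 11/60 + 20.67/3600 = 120 + 0.183333 + 0.005742 = 120.1890750
  W ⇒ negate

1. -48.030053, 6.874111
2. -78.164917, -90.969494
3. -61.717778, 179.875711
4. -22.782611, -120.189075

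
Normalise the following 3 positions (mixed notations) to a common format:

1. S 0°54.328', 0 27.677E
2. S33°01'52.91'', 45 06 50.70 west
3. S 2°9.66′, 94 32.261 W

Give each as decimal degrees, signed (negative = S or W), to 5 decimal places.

Point 1:
  Lat: 0 + 54.328/60 = 0.905467
  S → negative
  Longitude: 27.677′ = 0.461283°; total 0.461283
  E ⇒ keep positive
Point 2:
  φ: 1′ + 52.91″ = 1.88183′; 33 + 1.88183/60 = 33.031364
  S ⇒ negate
  Longitude: 45 + 6/60 + 50.7/3600 = 45.114083
  W ⇒ negate
Point 3:
  Lat: 2 + 9.66/60 = 2.161000
  S → negative
  Longitude: 32.261′ = 0.537683°; total 94.537683
  hemisphere W, so the sign is −

1. -0.90547, 0.46128
2. -33.03136, -45.11408
3. -2.16100, -94.53768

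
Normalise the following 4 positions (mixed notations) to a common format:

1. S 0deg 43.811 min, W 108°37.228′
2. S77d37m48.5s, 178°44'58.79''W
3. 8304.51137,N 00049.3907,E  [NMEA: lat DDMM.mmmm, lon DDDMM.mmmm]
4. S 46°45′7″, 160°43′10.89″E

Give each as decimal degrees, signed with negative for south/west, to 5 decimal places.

1. -0.73018, -108.62047
2. -77.63014, -178.74966
3. 83.07519, 0.82318
4. -46.75194, 160.71969

Point 1:
  Latitude: 43.811′ = 0.730183°; total 0.730183
  S → negative
  λ: 108 + 37.228/60 = 108.620467
  hemisphere W, so the sign is −
Point 2:
  Latitude: 77 + 37/60 + 48.5/3600 = 77.630139
  hemisphere S, so the sign is −
  Longitude: 178 + 44/60 + 58.79/3600 = 178.749664
  W ⇒ negate
Point 3:
  Lat: split at 2 digits → 83° and 4.51137′; 83 + 4.51137/60 = 83.075190
  N ⇒ keep positive
  λ: split at 3 digits → 000° and 49.3907′; 0 + 49.3907/60 = 0.823178
  E → positive
Point 4:
  φ: 45′ + 7″ = 45.11667′; 46 + 45.11667/60 = 46.751944
  hemisphere S, so the sign is −
  Longitude: 160° + 43/60 + 10.89/3600 = 160 + 0.716667 + 0.003025 = 160.719692
  E → positive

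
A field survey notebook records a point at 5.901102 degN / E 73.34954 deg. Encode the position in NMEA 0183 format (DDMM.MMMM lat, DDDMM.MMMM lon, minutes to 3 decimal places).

Latitude: 5° + 0.901102 × 60 = 5° 54.06612′
Longitude: 73° + 0.349540 × 60 = 73° 20.97240′

0554.066,N / 07320.972,E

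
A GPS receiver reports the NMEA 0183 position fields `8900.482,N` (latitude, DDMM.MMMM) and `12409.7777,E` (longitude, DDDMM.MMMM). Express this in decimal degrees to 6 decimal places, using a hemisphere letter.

Latitude: split at 2 digits → 89° and 0.482′; 89 + 0.482/60 = 89.0080333
λ: degrees = first 3 digits = 124, minutes = 9.7777; 124 + 9.7777/60 = 124.1629617

89.008033° N, 124.162962° E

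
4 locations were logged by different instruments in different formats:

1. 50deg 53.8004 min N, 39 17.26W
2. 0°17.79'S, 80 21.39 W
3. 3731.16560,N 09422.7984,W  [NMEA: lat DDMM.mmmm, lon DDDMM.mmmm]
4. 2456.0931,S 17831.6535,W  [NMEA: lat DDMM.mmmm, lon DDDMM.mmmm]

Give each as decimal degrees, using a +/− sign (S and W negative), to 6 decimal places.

1. 50.896673, -39.287667
2. -0.296500, -80.356500
3. 37.519427, -94.379973
4. -24.934885, -178.527558

Point 1:
  Lat: 50 + 53.8004/60 = 50.8966733
  N ⇒ keep positive
  Lon: 17.26′ = 0.287667°; total 39.2876667
  W ⇒ negate
Point 2:
  φ: 0 + 17.79/60 = 0.2965000
  S → negative
  Lon: 80 + 21.39/60 = 80.3565000
  W ⇒ negate
Point 3:
  Latitude: split at 2 digits → 37° and 31.1656′; 37 + 31.1656/60 = 37.5194267
  N → positive
  λ: degrees = first 3 digits = 94, minutes = 22.7984; 94 + 22.7984/60 = 94.3799733
  hemisphere W, so the sign is −
Point 4:
  Lat: split at 2 digits → 24° and 56.0931′; 24 + 56.0931/60 = 24.9348850
  hemisphere S, so the sign is −
  Lon: degrees = first 3 digits = 178, minutes = 31.6535; 178 + 31.6535/60 = 178.5275583
  W → negative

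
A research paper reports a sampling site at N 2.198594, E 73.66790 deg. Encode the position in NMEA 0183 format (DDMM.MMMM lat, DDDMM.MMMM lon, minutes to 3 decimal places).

φ: fractional part 0.198594 → 11.91564 minutes
Lon: 73° + 0.667900 × 60 = 73° 40.07400′

0211.916,N / 07340.074,E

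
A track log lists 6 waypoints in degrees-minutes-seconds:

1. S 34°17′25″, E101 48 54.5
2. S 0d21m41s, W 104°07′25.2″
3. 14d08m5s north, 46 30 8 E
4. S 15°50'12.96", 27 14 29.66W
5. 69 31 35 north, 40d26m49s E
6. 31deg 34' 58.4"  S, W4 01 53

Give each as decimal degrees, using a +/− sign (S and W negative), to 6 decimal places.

1. -34.290278, 101.815139
2. -0.361389, -104.123667
3. 14.134722, 46.502222
4. -15.836933, -27.241572
5. 69.526389, 40.446944
6. -31.582889, -4.031389

Point 1:
  Latitude: 17′ + 25″ = 17.41667′; 34 + 17.41667/60 = 34.2902778
  S → negative
  Lon: 101° + 48/60 + 54.5/3600 = 101 + 0.800000 + 0.015139 = 101.8151389
  E → positive
Point 2:
  Lat: 0 + 21/60 + 41/3600 = 0.3613889
  hemisphere S, so the sign is −
  Lon: 104 + 7/60 + 25.2/3600 = 104.1236667
  hemisphere W, so the sign is −
Point 3:
  φ: 14 + 8/60 + 5/3600 = 14.1347222
  N → positive
  λ: 46° + 30/60 + 8/3600 = 46 + 0.500000 + 0.002222 = 46.5022222
  E → positive
Point 4:
  Lat: 15° + 50/60 + 12.96/3600 = 15 + 0.833333 + 0.003600 = 15.8369333
  hemisphere S, so the sign is −
  Lon: 27 + 14/60 + 29.66/3600 = 27.2415722
  W → negative
Point 5:
  Latitude: 69 + 31/60 + 35/3600 = 69.5263889
  N → positive
  λ: 40 + 26/60 + 49/3600 = 40.4469444
  E ⇒ keep positive
Point 6:
  Lat: 34′ + 58.4″ = 34.97333′; 31 + 34.97333/60 = 31.5828889
  hemisphere S, so the sign is −
  Lon: 1′ + 53″ = 1.88333′; 4 + 1.88333/60 = 4.0313889
  W ⇒ negate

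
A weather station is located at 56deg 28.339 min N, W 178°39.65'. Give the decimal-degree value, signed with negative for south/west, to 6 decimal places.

φ: 56 + 28.339/60 = 56.4723167
N ⇒ keep positive
Longitude: 178 + 39.65/60 = 178.6608333
W → negative

56.472317, -178.660833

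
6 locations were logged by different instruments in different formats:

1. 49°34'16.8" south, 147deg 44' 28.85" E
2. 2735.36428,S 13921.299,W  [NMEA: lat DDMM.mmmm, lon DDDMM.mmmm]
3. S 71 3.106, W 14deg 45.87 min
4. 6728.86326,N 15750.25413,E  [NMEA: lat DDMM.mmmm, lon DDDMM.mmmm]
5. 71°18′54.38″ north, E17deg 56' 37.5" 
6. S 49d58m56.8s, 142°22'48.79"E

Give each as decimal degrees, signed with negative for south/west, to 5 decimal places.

Point 1:
  φ: 49 + 34/60 + 16.8/3600 = 49.571333
  S ⇒ negate
  λ: 44′ + 28.85″ = 44.48083′; 147 + 44.48083/60 = 147.741347
  E ⇒ keep positive
Point 2:
  φ: degrees = first 2 digits = 27, minutes = 35.36428; 27 + 35.36428/60 = 27.589405
  hemisphere S, so the sign is −
  Longitude: degrees = first 3 digits = 139, minutes = 21.299; 139 + 21.299/60 = 139.354983
  W → negative
Point 3:
  Lat: 71 + 3.106/60 = 71.051767
  S ⇒ negate
  Longitude: 45.87′ = 0.764500°; total 14.764500
  hemisphere W, so the sign is −
Point 4:
  Latitude: split at 2 digits → 67° and 28.86326′; 67 + 28.86326/60 = 67.481054
  N ⇒ keep positive
  Longitude: degrees = first 3 digits = 157, minutes = 50.25413; 157 + 50.25413/60 = 157.837569
  E ⇒ keep positive
Point 5:
  φ: 71° + 18/60 + 54.38/3600 = 71 + 0.300000 + 0.015106 = 71.315106
  N ⇒ keep positive
  Lon: 17 + 56/60 + 37.5/3600 = 17.943750
  E ⇒ keep positive
Point 6:
  Lat: 49° + 58/60 + 56.8/3600 = 49 + 0.966667 + 0.015778 = 49.982444
  S → negative
  λ: 142° + 22/60 + 48.79/3600 = 142 + 0.366667 + 0.013553 = 142.380219
  E → positive

1. -49.57133, 147.74135
2. -27.58940, -139.35498
3. -71.05177, -14.76450
4. 67.48105, 157.83757
5. 71.31511, 17.94375
6. -49.98244, 142.38022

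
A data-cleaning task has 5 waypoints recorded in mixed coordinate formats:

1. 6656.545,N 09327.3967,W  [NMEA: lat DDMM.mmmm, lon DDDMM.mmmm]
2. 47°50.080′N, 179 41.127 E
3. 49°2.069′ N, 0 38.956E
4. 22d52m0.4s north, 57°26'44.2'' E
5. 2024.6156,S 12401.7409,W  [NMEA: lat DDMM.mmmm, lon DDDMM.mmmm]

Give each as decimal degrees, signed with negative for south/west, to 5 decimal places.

1. 66.94242, -93.45661
2. 47.83467, 179.68545
3. 49.03448, 0.64927
4. 22.86678, 57.44561
5. -20.41026, -124.02902

Point 1:
  Latitude: degrees = first 2 digits = 66, minutes = 56.545; 66 + 56.545/60 = 66.942417
  N → positive
  Longitude: split at 3 digits → 093° and 27.3967′; 93 + 27.3967/60 = 93.456612
  W → negative
Point 2:
  Latitude: 47 + 50.08/60 = 47.834667
  N ⇒ keep positive
  Longitude: 179 + 41.127/60 = 179.685450
  E ⇒ keep positive
Point 3:
  Latitude: 2.069′ = 0.034483°; total 49.034483
  N → positive
  Longitude: 38.956′ = 0.649267°; total 0.649267
  E ⇒ keep positive
Point 4:
  Latitude: 22° + 52/60 + 0.4/3600 = 22 + 0.866667 + 0.000111 = 22.866778
  N ⇒ keep positive
  Longitude: 57 + 26/60 + 44.2/3600 = 57.445611
  E ⇒ keep positive
Point 5:
  φ: split at 2 digits → 20° and 24.6156′; 20 + 24.6156/60 = 20.410260
  S ⇒ negate
  λ: degrees = first 3 digits = 124, minutes = 1.7409; 124 + 1.7409/60 = 124.029015
  W ⇒ negate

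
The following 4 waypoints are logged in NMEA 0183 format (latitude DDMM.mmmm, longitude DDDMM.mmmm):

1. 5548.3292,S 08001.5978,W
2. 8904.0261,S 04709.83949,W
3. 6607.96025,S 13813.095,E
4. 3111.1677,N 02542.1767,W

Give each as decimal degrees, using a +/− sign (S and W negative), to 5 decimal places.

1. -55.80549, -80.02663
2. -89.06710, -47.16399
3. -66.13267, 138.21825
4. 31.18613, -25.70295

Point 1:
  φ: degrees = first 2 digits = 55, minutes = 48.3292; 55 + 48.3292/60 = 55.805487
  S ⇒ negate
  Longitude: degrees = first 3 digits = 80, minutes = 1.5978; 80 + 1.5978/60 = 80.026630
  W → negative
Point 2:
  Lat: degrees = first 2 digits = 89, minutes = 4.0261; 89 + 4.0261/60 = 89.067102
  hemisphere S, so the sign is −
  λ: split at 3 digits → 047° and 9.83949′; 47 + 9.83949/60 = 47.163992
  W ⇒ negate
Point 3:
  Lat: split at 2 digits → 66° and 7.96025′; 66 + 7.96025/60 = 66.132671
  hemisphere S, so the sign is −
  Longitude: degrees = first 3 digits = 138, minutes = 13.095; 138 + 13.095/60 = 138.218250
  E ⇒ keep positive
Point 4:
  Lat: split at 2 digits → 31° and 11.1677′; 31 + 11.1677/60 = 31.186128
  N → positive
  Longitude: split at 3 digits → 025° and 42.1767′; 25 + 42.1767/60 = 25.702945
  W ⇒ negate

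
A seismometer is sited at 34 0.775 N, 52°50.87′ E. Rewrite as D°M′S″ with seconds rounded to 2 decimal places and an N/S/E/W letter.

Latitude: fractional minutes 0.77500 × 60 = 46.5000″
Longitude: fractional minutes 0.87000 × 60 = 52.2000″

34°00′46.50″ N, 52°50′52.20″ E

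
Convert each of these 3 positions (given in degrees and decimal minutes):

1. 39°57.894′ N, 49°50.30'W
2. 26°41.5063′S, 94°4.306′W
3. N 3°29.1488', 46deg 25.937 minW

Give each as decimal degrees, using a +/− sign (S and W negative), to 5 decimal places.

Point 1:
  φ: 57.894′ = 0.964900°; total 39.964900
  N → positive
  Longitude: 49 + 50.3/60 = 49.838333
  W → negative
Point 2:
  Lat: 41.5063′ = 0.691772°; total 26.691772
  hemisphere S, so the sign is −
  Longitude: 4.306′ = 0.071767°; total 94.071767
  W → negative
Point 3:
  φ: 29.1488′ = 0.485813°; total 3.485813
  N ⇒ keep positive
  Longitude: 46 + 25.937/60 = 46.432283
  W → negative

1. 39.96490, -49.83833
2. -26.69177, -94.07177
3. 3.48581, -46.43228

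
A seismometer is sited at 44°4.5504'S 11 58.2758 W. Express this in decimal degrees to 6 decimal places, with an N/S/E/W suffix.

φ: 4.5504′ = 0.075840°; total 44.0758400
λ: 11 + 58.2758/60 = 11.9712633

44.075840° S, 11.971263° W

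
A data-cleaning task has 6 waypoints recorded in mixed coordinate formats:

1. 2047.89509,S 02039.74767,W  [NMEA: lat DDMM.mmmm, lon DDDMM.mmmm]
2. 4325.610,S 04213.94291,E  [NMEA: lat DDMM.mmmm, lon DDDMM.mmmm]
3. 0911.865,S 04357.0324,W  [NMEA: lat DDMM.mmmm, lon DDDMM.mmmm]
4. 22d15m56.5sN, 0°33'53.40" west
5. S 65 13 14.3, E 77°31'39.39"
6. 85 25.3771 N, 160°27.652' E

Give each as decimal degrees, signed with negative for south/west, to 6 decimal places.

1. -20.798252, -20.662461
2. -43.426833, 42.232382
3. -9.197750, -43.950540
4. 22.265694, -0.564833
5. -65.220639, 77.527608
6. 85.422952, 160.460867

Point 1:
  φ: split at 2 digits → 20° and 47.89509′; 20 + 47.89509/60 = 20.7982515
  S → negative
  λ: degrees = first 3 digits = 20, minutes = 39.74767; 20 + 39.74767/60 = 20.6624612
  W ⇒ negate
Point 2:
  Lat: degrees = first 2 digits = 43, minutes = 25.61; 43 + 25.61/60 = 43.4268333
  S → negative
  λ: split at 3 digits → 042° and 13.94291′; 42 + 13.94291/60 = 42.2323818
  E → positive
Point 3:
  φ: split at 2 digits → 09° and 11.865′; 9 + 11.865/60 = 9.1977500
  hemisphere S, so the sign is −
  Lon: split at 3 digits → 043° and 57.0324′; 43 + 57.0324/60 = 43.9505400
  W ⇒ negate
Point 4:
  φ: 15′ + 56.5″ = 15.94167′; 22 + 15.94167/60 = 22.2656944
  N → positive
  Longitude: 0 + 33/60 + 53.4/3600 = 0.5648333
  W ⇒ negate
Point 5:
  φ: 13′ + 14.3″ = 13.23833′; 65 + 13.23833/60 = 65.2206389
  hemisphere S, so the sign is −
  Lon: 77 + 31/60 + 39.39/3600 = 77.5276083
  E → positive
Point 6:
  Latitude: 25.3771′ = 0.422952°; total 85.4229517
  N ⇒ keep positive
  λ: 27.652′ = 0.460867°; total 160.4608667
  E → positive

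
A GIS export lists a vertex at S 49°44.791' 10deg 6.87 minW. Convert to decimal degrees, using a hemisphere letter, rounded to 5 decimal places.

49.74652° S, 10.11450° W

φ: 44.791′ = 0.746517°; total 49.746517
Lon: 6.87′ = 0.114500°; total 10.114500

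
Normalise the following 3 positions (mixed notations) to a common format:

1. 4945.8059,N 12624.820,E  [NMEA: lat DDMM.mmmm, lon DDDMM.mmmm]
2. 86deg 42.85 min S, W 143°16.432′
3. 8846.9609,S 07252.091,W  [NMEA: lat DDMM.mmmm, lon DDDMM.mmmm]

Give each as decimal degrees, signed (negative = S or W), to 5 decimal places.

1. 49.76343, 126.41367
2. -86.71417, -143.27387
3. -88.78268, -72.86818

Point 1:
  Lat: degrees = first 2 digits = 49, minutes = 45.8059; 49 + 45.8059/60 = 49.763432
  N ⇒ keep positive
  λ: split at 3 digits → 126° and 24.82′; 126 + 24.82/60 = 126.413667
  E → positive
Point 2:
  Lat: 86 + 42.85/60 = 86.714167
  hemisphere S, so the sign is −
  Lon: 16.432′ = 0.273867°; total 143.273867
  W → negative
Point 3:
  Lat: degrees = first 2 digits = 88, minutes = 46.9609; 88 + 46.9609/60 = 88.782682
  hemisphere S, so the sign is −
  Longitude: split at 3 digits → 072° and 52.091′; 72 + 52.091/60 = 72.868183
  W → negative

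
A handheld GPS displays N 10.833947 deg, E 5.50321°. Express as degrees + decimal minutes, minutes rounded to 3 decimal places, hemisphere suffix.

Lat: fractional part 0.833947 → 50.03682 minutes
Longitude: 5° + 0.503210 × 60 = 5° 30.19260′

10° 50.037′ N, 5° 30.193′ E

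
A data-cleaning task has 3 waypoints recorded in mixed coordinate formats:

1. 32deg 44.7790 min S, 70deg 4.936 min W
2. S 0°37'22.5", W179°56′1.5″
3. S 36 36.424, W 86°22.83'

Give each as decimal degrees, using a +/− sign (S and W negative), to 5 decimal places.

Point 1:
  Lat: 32 + 44.779/60 = 32.746317
  S → negative
  λ: 4.936′ = 0.082267°; total 70.082267
  hemisphere W, so the sign is −
Point 2:
  Latitude: 37′ + 22.5″ = 37.37500′; 0 + 37.37500/60 = 0.622917
  S ⇒ negate
  λ: 56′ + 1.5″ = 56.02500′; 179 + 56.02500/60 = 179.933750
  W → negative
Point 3:
  Latitude: 36 + 36.424/60 = 36.607067
  hemisphere S, so the sign is −
  Longitude: 86 + 22.83/60 = 86.380500
  W ⇒ negate

1. -32.74632, -70.08227
2. -0.62292, -179.93375
3. -36.60707, -86.38050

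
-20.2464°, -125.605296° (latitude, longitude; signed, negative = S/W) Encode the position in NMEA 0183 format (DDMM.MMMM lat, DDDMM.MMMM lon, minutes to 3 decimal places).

2014.784,S / 12536.318,W

Latitude is negative → S; |value| = 20.246400
Latitude: minutes = (20.246400 − 20) × 60 = 14.78400
Longitude is negative → W; |value| = 125.605296
λ: minutes = (125.605296 − 125) × 60 = 36.31776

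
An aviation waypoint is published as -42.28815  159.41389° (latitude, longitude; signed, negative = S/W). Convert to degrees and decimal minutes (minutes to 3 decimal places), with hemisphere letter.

42° 17.289′ S, 159° 24.833′ E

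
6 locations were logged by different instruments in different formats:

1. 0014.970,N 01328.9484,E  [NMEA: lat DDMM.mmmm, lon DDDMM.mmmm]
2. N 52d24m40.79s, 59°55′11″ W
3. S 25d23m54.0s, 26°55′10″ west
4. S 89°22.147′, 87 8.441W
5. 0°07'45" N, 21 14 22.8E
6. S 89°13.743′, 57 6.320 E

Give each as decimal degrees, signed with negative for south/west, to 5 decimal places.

1. 0.24950, 13.48247
2. 52.41133, -59.91972
3. -25.39833, -26.91944
4. -89.36912, -87.14068
5. 0.12917, 21.23967
6. -89.22905, 57.10533

Point 1:
  φ: split at 2 digits → 00° and 14.97′; 0 + 14.97/60 = 0.249500
  N ⇒ keep positive
  Longitude: split at 3 digits → 013° and 28.9484′; 13 + 28.9484/60 = 13.482473
  E → positive
Point 2:
  Latitude: 52° + 24/60 + 40.79/3600 = 52 + 0.400000 + 0.011331 = 52.411331
  N ⇒ keep positive
  Lon: 55′ + 11″ = 55.18333′; 59 + 55.18333/60 = 59.919722
  W → negative
Point 3:
  Lat: 25° + 23/60 + 54/3600 = 25 + 0.383333 + 0.015000 = 25.398333
  S ⇒ negate
  Lon: 26 + 55/60 + 10/3600 = 26.919444
  hemisphere W, so the sign is −
Point 4:
  Lat: 89 + 22.147/60 = 89.369117
  S ⇒ negate
  Lon: 8.441′ = 0.140683°; total 87.140683
  W → negative
Point 5:
  Latitude: 0° + 7/60 + 45/3600 = 0 + 0.116667 + 0.012500 = 0.129167
  N ⇒ keep positive
  Longitude: 21° + 14/60 + 22.8/3600 = 21 + 0.233333 + 0.006333 = 21.239667
  E ⇒ keep positive
Point 6:
  Latitude: 13.743′ = 0.229050°; total 89.229050
  S → negative
  λ: 6.32′ = 0.105333°; total 57.105333
  E → positive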